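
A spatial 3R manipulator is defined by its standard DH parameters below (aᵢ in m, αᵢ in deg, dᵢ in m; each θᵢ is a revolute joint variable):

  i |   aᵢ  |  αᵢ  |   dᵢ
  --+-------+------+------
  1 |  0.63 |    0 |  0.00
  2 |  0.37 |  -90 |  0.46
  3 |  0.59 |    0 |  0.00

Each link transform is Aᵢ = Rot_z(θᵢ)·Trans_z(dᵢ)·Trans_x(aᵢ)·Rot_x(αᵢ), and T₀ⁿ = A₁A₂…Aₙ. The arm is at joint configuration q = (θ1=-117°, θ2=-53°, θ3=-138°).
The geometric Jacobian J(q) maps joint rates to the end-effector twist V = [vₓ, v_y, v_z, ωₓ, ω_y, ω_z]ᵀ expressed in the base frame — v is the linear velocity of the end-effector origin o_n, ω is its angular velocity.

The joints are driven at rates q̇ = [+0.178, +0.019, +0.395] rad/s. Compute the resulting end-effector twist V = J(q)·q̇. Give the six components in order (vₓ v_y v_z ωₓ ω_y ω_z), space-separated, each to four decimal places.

o_n = [-0.2186, -0.5494, 0.8548]
J₁: ẑ×o_n = [0.5494, -0.2186, 0.0000], ω = ẑ
J2: z=[0.0000, 0.0000, 1.0000] o=[-0.2860, -0.5613, 0.0000] → [-0.0119, 0.0674, 0.0000, 0.0000, 0.0000, 1.0000]
J3: z=[0.1736, -0.9848, 0.0000] o=[-0.6504, -0.6256, 0.4600] → [-0.3888, -0.0686, 0.4385, 0.1736, -0.9848, 0.0000]
V = J·q̇ = [-0.0560, -0.0647, 0.1732, 0.0686, -0.3890, 0.1970]

-0.0560 -0.0647 0.1732 0.0686 -0.3890 0.1970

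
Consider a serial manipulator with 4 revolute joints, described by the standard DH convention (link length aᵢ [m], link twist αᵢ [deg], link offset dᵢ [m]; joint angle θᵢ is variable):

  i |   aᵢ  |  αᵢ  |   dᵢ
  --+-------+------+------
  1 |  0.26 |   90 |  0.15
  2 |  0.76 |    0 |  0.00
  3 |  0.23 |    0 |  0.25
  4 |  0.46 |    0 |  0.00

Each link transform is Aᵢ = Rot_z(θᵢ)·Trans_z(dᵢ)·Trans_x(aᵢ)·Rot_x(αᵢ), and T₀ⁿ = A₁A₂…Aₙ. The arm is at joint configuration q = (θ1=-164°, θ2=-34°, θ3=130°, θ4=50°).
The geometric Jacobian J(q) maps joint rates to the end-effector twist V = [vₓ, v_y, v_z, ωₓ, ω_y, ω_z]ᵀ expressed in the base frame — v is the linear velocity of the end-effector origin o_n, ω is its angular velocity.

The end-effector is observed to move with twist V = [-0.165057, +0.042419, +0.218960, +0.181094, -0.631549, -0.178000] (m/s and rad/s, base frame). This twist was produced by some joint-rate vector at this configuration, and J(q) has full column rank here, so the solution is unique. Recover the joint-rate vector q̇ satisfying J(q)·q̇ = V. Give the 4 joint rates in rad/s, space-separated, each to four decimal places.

o_n = [-0.5348, 0.1067, 0.2110]
J₁: ẑ×o_n = [-0.1067, -0.5348, 0.0000], ω = ẑ
J2: z=[-0.2756, 0.9613, 0.0000] o=[-0.2499, -0.0717, 0.1500] → [0.0586, 0.0168, 0.2247, -0.2756, 0.9613, 0.0000]
J3: z=[-0.2756, 0.9613, 0.0000] o=[-0.8556, -0.2453, -0.2750] → [0.4671, 0.1340, -0.4054, -0.2756, 0.9613, 0.0000]
J4: z=[-0.2756, 0.9613, 0.0000] o=[-0.9014, 0.0016, -0.0462] → [0.2473, 0.0709, -0.3814, -0.2756, 0.9613, 0.0000]
q̇ = J⁺·V = [-0.1780, -0.0580, -0.1480, -0.4510]

-0.1780 -0.0580 -0.1480 -0.4510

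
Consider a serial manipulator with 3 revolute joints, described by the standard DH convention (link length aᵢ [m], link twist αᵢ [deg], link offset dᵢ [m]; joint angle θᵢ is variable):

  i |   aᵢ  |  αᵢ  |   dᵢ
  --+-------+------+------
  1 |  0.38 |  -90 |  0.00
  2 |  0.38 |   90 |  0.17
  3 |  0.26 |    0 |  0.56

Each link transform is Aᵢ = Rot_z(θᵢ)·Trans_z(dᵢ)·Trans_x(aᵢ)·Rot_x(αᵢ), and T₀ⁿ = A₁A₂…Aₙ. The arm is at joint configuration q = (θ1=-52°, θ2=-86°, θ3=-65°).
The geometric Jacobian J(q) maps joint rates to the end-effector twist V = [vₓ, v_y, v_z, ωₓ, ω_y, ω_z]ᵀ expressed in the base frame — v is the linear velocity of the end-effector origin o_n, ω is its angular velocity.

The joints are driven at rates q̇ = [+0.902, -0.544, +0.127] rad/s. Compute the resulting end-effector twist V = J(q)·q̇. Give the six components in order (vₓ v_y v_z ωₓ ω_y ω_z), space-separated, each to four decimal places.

o_n = [-0.1407, 0.0734, 0.5278]
J₁: ẑ×o_n = [-0.0734, -0.1407, 0.0000], ω = ẑ
J2: z=[0.7880, 0.6157, 0.0000] o=[0.2340, -0.2994, 0.0000] → [0.3249, -0.4159, 0.5245, 0.7880, 0.6157, 0.0000]
J3: z=[-0.6142, 0.7861, 0.0698] o=[0.3842, -0.2157, 0.3791] → [0.0967, 0.0547, 0.2351, -0.6142, 0.7861, 0.0698]
V = J·q̇ = [-0.2307, 0.1063, -0.2555, -0.5067, -0.2351, 0.9109]

-0.2307 0.1063 -0.2555 -0.5067 -0.2351 0.9109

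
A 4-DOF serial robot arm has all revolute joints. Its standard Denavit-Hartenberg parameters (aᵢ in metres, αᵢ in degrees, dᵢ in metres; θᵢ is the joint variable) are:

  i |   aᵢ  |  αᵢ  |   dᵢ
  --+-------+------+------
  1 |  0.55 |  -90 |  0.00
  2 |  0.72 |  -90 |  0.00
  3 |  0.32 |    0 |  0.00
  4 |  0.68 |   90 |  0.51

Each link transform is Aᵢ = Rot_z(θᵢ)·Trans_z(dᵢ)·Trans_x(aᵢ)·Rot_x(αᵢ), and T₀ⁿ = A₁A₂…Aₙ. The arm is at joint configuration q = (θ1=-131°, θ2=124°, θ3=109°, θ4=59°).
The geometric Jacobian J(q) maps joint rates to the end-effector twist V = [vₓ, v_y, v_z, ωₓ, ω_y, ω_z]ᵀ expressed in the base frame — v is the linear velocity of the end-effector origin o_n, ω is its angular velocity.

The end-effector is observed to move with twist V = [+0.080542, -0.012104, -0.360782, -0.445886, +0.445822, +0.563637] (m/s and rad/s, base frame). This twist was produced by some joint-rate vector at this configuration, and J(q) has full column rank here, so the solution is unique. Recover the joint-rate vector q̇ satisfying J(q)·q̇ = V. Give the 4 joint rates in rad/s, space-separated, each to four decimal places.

0.5340 -0.6290 -0.4720 0.5250

o_n = [-0.4366, 0.1744, 0.3261]
J₁: ẑ×o_n = [-0.1744, -0.4366, 0.0000], ω = ẑ
J2: z=[0.7547, -0.6561, 0.0000] o=[-0.3608, -0.4151, 0.0000] → [-0.2139, -0.2461, 0.3952, 0.7547, -0.6561, 0.0000]
J3: z=[0.5439, 0.6257, 0.5592] o=[-0.0967, -0.1112, -0.5969] → [0.4177, -0.6921, 0.3680, 0.5439, 0.6257, 0.5592]
J4: z=[0.5439, 0.6257, 0.5592] o=[-0.3633, 0.0433, -0.5105] → [0.4501, -0.4960, 0.1172, 0.5439, 0.6257, 0.5592]
q̇ = J⁺·V = [0.5340, -0.6290, -0.4720, 0.5250]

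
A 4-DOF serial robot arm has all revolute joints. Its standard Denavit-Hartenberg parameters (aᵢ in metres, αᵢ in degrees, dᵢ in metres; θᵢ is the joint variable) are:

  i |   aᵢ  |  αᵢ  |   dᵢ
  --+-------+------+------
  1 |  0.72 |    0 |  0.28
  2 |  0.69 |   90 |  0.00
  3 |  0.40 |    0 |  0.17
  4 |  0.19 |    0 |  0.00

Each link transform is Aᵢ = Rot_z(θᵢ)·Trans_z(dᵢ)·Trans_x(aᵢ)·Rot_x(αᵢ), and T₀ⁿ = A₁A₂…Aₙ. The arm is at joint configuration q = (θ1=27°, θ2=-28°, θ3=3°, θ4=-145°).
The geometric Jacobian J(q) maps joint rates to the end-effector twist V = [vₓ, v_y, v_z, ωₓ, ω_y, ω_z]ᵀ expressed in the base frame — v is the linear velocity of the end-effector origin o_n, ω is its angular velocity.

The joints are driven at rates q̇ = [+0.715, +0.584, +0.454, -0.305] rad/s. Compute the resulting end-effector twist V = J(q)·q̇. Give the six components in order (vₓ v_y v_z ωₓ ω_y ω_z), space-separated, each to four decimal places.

o_n = [1.5781, 0.1405, 0.1840]
J₁: ẑ×o_n = [-0.1405, 1.5781, 0.0000], ω = ẑ
J2: z=[0.0000, 0.0000, 1.0000] o=[0.6415, 0.3269, 0.2800] → [0.1864, 0.9366, -0.0000, 0.0000, 0.0000, 1.0000]
J3: z=[-0.0175, -0.9998, 0.0000] o=[1.3314, 0.3148, 0.2800] → [0.0960, -0.0017, 0.2497, -0.0175, -0.9998, 0.0000]
J4: z=[-0.0175, -0.9998, 0.0000] o=[1.7278, 0.1379, 0.3009] → [0.1170, -0.0020, -0.1497, -0.0175, -0.9998, 0.0000]
V = J·q̇ = [0.0163, 1.6752, 0.1590, -0.0026, -0.1490, 1.2990]

0.0163 1.6752 0.1590 -0.0026 -0.1490 1.2990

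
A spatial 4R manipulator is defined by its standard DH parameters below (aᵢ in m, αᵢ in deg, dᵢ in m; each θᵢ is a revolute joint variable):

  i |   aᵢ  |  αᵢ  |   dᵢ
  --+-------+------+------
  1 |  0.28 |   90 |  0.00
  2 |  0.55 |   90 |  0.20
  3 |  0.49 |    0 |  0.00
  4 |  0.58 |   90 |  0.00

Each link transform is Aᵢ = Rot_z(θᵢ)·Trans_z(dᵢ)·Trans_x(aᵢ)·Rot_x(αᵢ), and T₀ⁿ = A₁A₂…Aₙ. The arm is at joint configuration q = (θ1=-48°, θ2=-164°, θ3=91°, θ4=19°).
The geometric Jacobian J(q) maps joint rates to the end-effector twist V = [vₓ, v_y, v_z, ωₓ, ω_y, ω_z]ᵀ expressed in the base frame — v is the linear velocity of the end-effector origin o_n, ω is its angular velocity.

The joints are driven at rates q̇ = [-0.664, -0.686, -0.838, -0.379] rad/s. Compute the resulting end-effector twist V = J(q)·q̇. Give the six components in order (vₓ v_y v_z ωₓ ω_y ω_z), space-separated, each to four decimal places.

o_n = [-0.9511, -0.7893, -0.0946]
J₁: ẑ×o_n = [0.7893, -0.9511, 0.0000], ω = ẑ
J2: z=[-0.7431, -0.6691, 0.0000] o=[0.1874, -0.2081, 0.0000] → [0.0633, -0.0703, -0.3298, -0.7431, -0.6691, 0.0000]
J3: z=[-0.1844, 0.2048, 0.9613] o=[-0.3150, 0.0510, -0.1516] → [0.8195, -0.6009, 0.2853, -0.1844, 0.2048, 0.9613]
J4: z=[-0.1844, 0.2048, 0.9613] o=[-0.6736, -0.2829, -0.1492] → [0.4980, -0.2566, 0.1502, -0.1844, 0.2048, 0.9613]
V = J·q̇ = [-1.4430, 1.2805, -0.0698, 0.7343, 0.2097, -1.8339]

-1.4430 1.2805 -0.0698 0.7343 0.2097 -1.8339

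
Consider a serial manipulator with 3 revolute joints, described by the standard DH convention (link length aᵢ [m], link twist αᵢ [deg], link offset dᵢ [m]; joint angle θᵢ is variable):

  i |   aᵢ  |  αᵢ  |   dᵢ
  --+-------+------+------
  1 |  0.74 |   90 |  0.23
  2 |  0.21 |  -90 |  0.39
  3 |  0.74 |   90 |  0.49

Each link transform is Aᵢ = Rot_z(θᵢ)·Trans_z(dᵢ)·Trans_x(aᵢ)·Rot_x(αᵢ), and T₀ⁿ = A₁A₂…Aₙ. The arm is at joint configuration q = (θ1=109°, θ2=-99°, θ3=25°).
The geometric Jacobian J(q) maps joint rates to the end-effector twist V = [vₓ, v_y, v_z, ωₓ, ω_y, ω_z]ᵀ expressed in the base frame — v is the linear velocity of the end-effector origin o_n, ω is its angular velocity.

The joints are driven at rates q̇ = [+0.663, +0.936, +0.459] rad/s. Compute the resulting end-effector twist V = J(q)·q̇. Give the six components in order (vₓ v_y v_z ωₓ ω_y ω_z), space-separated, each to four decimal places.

-1.2844 0.5726 0.4658 0.7374 0.7334 0.5912

o_n = [-0.2806, 1.0522, -0.7165]
J₁: ẑ×o_n = [-1.0522, -0.2806, 0.0000], ω = ẑ
J2: z=[0.9455, 0.3256, 0.0000] o=[-0.2409, 0.6997, 0.2300] → [-0.3081, 0.8949, 0.3462, 0.9455, 0.3256, 0.0000]
J3: z=[-0.3216, 0.9339, -0.1564] o=[0.1385, 0.7956, 0.0226] → [-0.6501, -0.1721, 0.3089, -0.3216, 0.9339, -0.1564]
V = J·q̇ = [-1.2844, 0.5726, 0.4658, 0.7374, 0.7334, 0.5912]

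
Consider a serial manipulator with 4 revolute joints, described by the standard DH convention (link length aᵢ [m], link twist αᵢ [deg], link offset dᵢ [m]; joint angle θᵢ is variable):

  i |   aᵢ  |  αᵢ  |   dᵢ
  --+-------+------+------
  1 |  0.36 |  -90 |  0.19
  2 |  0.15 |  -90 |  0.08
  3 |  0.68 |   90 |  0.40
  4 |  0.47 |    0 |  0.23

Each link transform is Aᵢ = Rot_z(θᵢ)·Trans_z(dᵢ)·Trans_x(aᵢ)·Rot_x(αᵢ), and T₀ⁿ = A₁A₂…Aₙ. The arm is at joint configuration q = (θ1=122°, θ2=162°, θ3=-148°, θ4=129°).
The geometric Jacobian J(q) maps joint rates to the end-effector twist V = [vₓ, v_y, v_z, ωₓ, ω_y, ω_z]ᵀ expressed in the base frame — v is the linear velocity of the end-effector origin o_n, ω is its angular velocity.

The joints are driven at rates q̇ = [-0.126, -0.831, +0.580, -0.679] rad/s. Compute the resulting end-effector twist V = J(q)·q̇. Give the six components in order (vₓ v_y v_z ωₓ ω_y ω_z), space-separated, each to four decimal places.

o_n = [-0.2906, 0.2979, 1.0098]
J₁: ẑ×o_n = [-0.2979, -0.2906, 0.0000], ω = ẑ
J2: z=[-0.8480, -0.5299, 0.0000] o=[-0.1908, 0.3053, 0.1900] → [-0.4344, 0.6952, -0.0467, -0.8480, -0.5299, 0.0000]
J3: z=[0.1638, -0.2621, 0.9511] o=[-0.1830, 0.1419, 0.1436] → [-0.3754, -0.2442, -0.0026, 0.1638, -0.2621, 0.9511]
J4: z=[0.4521, 0.8768, 0.1638] o=[-0.7137, 0.3113, 0.7023] → [0.2718, -0.0697, -0.3770, 0.4521, 0.8768, 0.1638]
V = J·q̇ = [-0.0037, -0.6354, 0.2932, 0.4927, -0.3070, 0.3144]

-0.0037 -0.6354 0.2932 0.4927 -0.3070 0.3144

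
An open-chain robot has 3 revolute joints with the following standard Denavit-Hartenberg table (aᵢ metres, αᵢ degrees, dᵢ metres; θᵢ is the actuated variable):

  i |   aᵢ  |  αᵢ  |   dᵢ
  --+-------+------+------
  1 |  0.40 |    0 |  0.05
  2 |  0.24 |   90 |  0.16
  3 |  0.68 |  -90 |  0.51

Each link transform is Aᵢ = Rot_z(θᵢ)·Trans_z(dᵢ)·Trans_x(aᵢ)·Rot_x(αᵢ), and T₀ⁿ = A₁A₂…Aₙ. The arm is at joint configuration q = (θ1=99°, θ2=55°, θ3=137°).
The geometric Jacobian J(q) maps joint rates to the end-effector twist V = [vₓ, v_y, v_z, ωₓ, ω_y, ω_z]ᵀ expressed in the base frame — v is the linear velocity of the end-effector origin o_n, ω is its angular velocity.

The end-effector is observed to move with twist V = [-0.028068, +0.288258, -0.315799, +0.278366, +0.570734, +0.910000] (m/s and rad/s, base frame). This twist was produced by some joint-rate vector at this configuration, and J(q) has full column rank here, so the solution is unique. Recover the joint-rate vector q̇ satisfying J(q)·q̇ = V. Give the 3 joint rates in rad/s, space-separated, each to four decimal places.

o_n = [0.3923, 0.7407, 0.6738]
J₁: ẑ×o_n = [-0.7407, 0.3923, 0.0000], ω = ẑ
J2: z=[0.0000, 0.0000, 1.0000] o=[-0.0626, 0.3951, 0.0500] → [-0.3456, 0.4548, 0.0000, 0.0000, 0.0000, 1.0000]
J3: z=[0.4384, 0.8988, 0.0000] o=[-0.2783, 0.5003, 0.2100] → [0.4168, -0.2033, -0.4973, 0.4384, 0.8988, 0.0000]
q̇ = J⁺·V = [-0.0550, 0.9650, 0.6350]

-0.0550 0.9650 0.6350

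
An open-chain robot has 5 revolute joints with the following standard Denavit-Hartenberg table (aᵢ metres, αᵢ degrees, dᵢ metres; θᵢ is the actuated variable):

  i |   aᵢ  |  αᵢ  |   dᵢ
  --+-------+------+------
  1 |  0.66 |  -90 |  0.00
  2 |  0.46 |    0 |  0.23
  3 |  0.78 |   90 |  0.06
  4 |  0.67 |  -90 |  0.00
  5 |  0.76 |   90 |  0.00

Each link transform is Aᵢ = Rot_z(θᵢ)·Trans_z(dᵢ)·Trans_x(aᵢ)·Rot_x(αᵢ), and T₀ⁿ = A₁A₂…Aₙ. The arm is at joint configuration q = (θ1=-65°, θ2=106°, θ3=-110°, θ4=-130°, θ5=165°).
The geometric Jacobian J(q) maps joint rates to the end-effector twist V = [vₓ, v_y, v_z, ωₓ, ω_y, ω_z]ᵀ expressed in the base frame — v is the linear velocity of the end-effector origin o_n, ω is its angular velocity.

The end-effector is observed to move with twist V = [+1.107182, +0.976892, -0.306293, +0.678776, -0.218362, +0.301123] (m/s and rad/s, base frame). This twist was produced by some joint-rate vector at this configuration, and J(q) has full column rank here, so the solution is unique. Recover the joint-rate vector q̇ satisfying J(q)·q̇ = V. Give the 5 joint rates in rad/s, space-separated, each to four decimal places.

0.9960 0.0780 0.8100 -0.7270 0.5680

o_n = [0.8847, -1.0948, -0.5811]
J₁: ẑ×o_n = [1.0948, 0.8847, -0.0000], ω = ẑ
J2: z=[0.9063, 0.4226, 0.0000] o=[0.2789, -0.5982, 0.0000] → [-0.2456, 0.5267, -0.7061, 0.9063, 0.4226, 0.0000]
J3: z=[0.9063, 0.4226, 0.0000] o=[0.4338, -0.3860, -0.4422] → [-0.0587, 0.1259, -0.8329, 0.9063, 0.4226, 0.0000]
J4: z=[-0.0295, 0.0632, 0.9976] o=[0.8170, -1.0659, -0.3878] → [0.0166, 0.0618, -0.0034, -0.0295, 0.0632, 0.9976]
J5: z=[-0.2596, -0.9642, 0.0534] o=[0.1703, -0.8934, -0.4178] → [0.1682, -0.0042, 0.7411, -0.2596, -0.9642, 0.0534]
q̇ = J⁺·V = [0.9960, 0.0780, 0.8100, -0.7270, 0.5680]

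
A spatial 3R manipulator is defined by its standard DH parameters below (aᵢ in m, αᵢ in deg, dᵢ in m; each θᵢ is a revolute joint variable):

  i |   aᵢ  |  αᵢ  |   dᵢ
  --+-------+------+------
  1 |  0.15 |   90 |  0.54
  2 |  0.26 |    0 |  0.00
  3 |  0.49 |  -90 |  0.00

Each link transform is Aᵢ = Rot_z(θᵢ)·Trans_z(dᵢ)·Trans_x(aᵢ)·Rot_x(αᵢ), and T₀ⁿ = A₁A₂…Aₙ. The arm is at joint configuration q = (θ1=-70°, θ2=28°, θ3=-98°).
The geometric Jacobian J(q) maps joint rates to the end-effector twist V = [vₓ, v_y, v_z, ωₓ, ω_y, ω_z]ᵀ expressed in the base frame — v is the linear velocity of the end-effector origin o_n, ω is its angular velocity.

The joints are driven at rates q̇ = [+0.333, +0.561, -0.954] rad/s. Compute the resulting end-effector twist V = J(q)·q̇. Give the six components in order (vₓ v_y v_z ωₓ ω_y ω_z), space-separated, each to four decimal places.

o_n = [0.1871, -0.5142, 0.2016]
J₁: ẑ×o_n = [0.5142, 0.1871, -0.0000], ω = ẑ
J2: z=[-0.9397, -0.3420, 0.0000] o=[0.0513, -0.1410, 0.5400] → [0.1157, -0.3180, 0.3972, -0.9397, -0.3420, 0.0000]
J3: z=[-0.9397, -0.3420, 0.0000] o=[0.1298, -0.3567, 0.6621] → [0.1575, -0.4327, 0.1676, -0.9397, -0.3420, 0.0000]
V = J·q̇ = [0.0859, 0.2967, 0.0629, 0.3693, 0.1344, 0.3330]

0.0859 0.2967 0.0629 0.3693 0.1344 0.3330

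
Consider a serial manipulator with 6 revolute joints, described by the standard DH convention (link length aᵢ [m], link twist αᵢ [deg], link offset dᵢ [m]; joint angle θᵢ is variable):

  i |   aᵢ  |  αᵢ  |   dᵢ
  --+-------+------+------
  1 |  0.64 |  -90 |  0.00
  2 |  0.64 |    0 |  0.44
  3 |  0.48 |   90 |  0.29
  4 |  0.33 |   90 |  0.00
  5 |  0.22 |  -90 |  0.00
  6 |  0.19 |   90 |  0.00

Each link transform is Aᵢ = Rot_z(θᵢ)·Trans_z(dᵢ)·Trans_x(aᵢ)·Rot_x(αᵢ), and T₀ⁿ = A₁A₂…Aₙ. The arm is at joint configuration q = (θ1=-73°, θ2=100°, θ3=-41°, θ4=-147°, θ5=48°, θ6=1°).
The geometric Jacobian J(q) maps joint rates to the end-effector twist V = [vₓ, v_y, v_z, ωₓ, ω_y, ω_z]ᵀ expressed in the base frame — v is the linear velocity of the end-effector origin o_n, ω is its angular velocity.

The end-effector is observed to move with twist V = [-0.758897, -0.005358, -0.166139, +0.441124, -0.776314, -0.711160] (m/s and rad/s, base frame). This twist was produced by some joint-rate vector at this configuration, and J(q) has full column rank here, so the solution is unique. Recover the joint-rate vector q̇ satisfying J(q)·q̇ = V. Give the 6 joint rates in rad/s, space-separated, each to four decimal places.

o_n = [0.6079, -0.6268, -0.4519]
J₁: ẑ×o_n = [0.6268, 0.6079, -0.0000], ω = ẑ
J2: z=[0.9563, 0.2924, 0.0000] o=[0.1871, -0.6120, 0.0000] → [-0.1321, 0.4322, -0.1371, 0.9563, 0.2924, 0.0000]
J3: z=[0.9563, 0.2924, 0.0000] o=[0.5754, -0.3771, -0.6303] → [0.0521, -0.1706, -0.2483, 0.9563, 0.2924, 0.0000]
J4: z=[0.2506, -0.8197, 0.5150] o=[0.9250, -0.5287, -1.0417] → [-0.4330, -0.3111, -0.2845, 0.2506, -0.8197, 0.5150]
J5: z=[0.7200, 0.5135, 0.4668] o=[0.7115, -0.4450, -0.8045] → [0.2659, -0.3022, -0.0777, 0.7200, 0.5135, 0.4668]
J6: z=[0.6486, -0.7371, -0.1896] o=[0.6572, -0.5416, -0.6145] → [-0.1360, -0.0961, -0.0916, 0.6486, -0.7371, -0.1896]
q̇ = J⁺·V = [-0.4850, 0.5500, 0.0300, 0.3340, -0.6730, 0.4430]

-0.4850 0.5500 0.0300 0.3340 -0.6730 0.4430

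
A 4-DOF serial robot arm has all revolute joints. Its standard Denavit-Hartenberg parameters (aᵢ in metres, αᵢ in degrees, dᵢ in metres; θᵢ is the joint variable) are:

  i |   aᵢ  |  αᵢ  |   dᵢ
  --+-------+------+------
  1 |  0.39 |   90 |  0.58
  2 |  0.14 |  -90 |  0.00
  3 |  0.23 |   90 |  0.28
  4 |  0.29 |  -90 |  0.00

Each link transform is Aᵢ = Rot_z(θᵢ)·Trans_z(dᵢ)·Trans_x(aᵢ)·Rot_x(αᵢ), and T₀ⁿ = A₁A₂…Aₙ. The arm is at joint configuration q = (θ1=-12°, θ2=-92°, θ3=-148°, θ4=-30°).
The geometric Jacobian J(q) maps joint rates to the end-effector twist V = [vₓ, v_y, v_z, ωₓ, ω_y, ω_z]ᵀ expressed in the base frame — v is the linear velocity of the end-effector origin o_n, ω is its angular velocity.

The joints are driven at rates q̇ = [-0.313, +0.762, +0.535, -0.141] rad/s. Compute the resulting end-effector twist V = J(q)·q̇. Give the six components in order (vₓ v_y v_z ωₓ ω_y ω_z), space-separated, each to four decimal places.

-0.3920 -0.2997 -0.0425 0.3371 -0.9729 -0.4063

o_n = [0.4696, -0.3605, 0.8432]
J₁: ẑ×o_n = [0.3605, 0.4696, -0.0000], ω = ẑ
J2: z=[-0.2079, -0.9781, 0.0000] o=[0.3815, -0.0811, 0.5800] → [-0.2574, 0.0547, 0.1443, -0.2079, -0.9781, 0.0000]
J3: z=[0.9776, -0.2078, -0.0349] o=[0.3767, -0.0801, 0.4401] → [-0.0935, -0.3973, -0.2548, 0.9776, -0.2078, -0.0349]
J4: z=[0.1944, 0.8257, 0.5296] o=[0.6317, -0.2589, 0.6252] → [0.2337, -0.1282, 0.1141, 0.1944, 0.8257, 0.5296]
V = J·q̇ = [-0.3920, -0.2997, -0.0425, 0.3371, -0.9729, -0.4063]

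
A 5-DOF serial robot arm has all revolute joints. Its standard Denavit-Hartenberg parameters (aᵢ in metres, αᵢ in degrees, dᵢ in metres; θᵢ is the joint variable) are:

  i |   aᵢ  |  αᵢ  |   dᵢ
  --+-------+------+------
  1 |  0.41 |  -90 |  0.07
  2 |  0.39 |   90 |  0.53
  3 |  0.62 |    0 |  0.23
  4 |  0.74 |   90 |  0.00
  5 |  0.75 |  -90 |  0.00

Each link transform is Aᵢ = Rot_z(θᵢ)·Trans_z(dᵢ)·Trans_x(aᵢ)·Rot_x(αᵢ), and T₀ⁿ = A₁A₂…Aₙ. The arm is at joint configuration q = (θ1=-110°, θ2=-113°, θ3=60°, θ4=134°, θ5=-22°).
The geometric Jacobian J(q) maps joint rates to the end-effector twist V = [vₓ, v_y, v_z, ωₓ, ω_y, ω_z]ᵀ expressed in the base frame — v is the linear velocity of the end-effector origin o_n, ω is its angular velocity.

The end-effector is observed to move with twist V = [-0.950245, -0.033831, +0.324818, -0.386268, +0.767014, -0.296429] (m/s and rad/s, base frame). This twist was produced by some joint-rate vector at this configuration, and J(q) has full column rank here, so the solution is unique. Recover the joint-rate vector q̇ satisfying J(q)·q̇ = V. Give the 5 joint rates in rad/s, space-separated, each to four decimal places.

-0.0350 -0.6680 0.1420 0.5020 0.0440

o_n = [0.4274, -0.9299, -0.5478]
J₁: ẑ×o_n = [0.9299, 0.4274, -0.0000], ω = ẑ
J2: z=[0.9397, -0.3420, 0.0000] o=[-0.1402, -0.3853, 0.0700] → [0.2113, 0.5805, -0.3176, 0.9397, -0.3420, 0.0000]
J3: z=[0.3148, 0.8650, -0.3907] o=[0.4099, -0.4233, 0.4290] → [-1.0428, 0.3007, -0.1746, 0.3148, 0.8650, -0.3907]
J4: z=[0.3148, 0.8650, -0.3907] o=[1.0283, -0.2942, 0.6245] → [-1.2624, 0.6038, 0.3196, 0.3148, 0.8650, -0.3907]
J5: z=[0.8794, -0.4207, -0.2227] o=[0.7641, -0.4966, -0.0365] → [0.1186, 0.5247, -0.5226, 0.8794, -0.4207, -0.2227]
q̇ = J⁺·V = [-0.0350, -0.6680, 0.1420, 0.5020, 0.0440]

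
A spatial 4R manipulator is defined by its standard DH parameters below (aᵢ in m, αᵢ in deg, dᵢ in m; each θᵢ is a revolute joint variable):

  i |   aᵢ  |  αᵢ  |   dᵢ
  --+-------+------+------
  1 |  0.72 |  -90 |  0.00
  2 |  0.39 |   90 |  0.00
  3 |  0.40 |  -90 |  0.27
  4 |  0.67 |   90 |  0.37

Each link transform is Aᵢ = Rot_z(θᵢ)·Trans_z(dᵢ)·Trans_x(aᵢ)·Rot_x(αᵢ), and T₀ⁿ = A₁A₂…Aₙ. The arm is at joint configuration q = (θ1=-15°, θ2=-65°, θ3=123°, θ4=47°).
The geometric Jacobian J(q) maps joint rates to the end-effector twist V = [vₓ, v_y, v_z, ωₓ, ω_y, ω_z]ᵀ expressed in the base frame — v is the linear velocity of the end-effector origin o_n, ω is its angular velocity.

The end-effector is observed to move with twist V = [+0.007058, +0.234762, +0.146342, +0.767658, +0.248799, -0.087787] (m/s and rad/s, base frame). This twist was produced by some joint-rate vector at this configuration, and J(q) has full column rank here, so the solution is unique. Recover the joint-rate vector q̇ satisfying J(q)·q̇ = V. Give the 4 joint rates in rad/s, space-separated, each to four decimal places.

-0.5910 -0.0430 -0.4010 -0.8850

o_n = [0.8639, 0.3039, -0.4437]
J₁: ẑ×o_n = [-0.3039, 0.8639, 0.0000], ω = ẑ
J2: z=[0.2588, 0.9659, 0.0000] o=[0.6955, -0.1863, 0.0000] → [-0.4286, 0.1149, -0.0358, 0.2588, 0.9659, 0.0000]
J3: z=[-0.8754, 0.2346, 0.4226] o=[0.8547, -0.2290, 0.3535] → [-0.4122, -0.6940, -0.4687, -0.8754, 0.2346, 0.4226]
J4: z=[-0.4833, -0.4343, -0.7601] o=[0.6162, 0.1822, 0.2701] → [0.4026, -0.5333, 0.0488, -0.4833, -0.4343, -0.7601]
q̇ = J⁺·V = [-0.5910, -0.0430, -0.4010, -0.8850]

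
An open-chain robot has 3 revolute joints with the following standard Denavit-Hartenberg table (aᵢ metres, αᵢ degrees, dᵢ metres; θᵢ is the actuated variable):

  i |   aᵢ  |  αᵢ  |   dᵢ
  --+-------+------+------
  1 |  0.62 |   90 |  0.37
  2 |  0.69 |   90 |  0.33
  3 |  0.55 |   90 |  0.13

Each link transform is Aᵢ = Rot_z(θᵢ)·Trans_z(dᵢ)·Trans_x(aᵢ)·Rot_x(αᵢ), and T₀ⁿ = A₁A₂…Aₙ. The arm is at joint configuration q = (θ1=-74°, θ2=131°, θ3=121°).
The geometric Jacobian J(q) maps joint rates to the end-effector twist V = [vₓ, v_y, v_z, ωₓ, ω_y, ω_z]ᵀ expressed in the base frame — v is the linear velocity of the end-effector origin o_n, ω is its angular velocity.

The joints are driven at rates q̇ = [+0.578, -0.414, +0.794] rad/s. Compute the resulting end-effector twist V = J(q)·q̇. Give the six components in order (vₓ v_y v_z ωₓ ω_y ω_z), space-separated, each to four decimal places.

0.7071 -0.7036 -0.2127 0.5631 -0.4619 1.0989

o_n = [-0.6460, -0.6547, 0.7622]
J₁: ẑ×o_n = [0.6547, -0.6460, 0.0000], ω = ẑ
J2: z=[-0.9613, -0.2756, 0.0000] o=[0.1709, -0.5960, 0.3700] → [-0.1081, 0.3771, -0.1687, -0.9613, -0.2756, 0.0000]
J3: z=[0.2080, -0.7255, 0.6561] o=[-0.2711, -0.2518, 0.8907] → [0.3576, -0.2192, -0.3558, 0.2080, -0.7255, 0.6561]
V = J·q̇ = [0.7071, -0.7036, -0.2127, 0.5631, -0.4619, 1.0989]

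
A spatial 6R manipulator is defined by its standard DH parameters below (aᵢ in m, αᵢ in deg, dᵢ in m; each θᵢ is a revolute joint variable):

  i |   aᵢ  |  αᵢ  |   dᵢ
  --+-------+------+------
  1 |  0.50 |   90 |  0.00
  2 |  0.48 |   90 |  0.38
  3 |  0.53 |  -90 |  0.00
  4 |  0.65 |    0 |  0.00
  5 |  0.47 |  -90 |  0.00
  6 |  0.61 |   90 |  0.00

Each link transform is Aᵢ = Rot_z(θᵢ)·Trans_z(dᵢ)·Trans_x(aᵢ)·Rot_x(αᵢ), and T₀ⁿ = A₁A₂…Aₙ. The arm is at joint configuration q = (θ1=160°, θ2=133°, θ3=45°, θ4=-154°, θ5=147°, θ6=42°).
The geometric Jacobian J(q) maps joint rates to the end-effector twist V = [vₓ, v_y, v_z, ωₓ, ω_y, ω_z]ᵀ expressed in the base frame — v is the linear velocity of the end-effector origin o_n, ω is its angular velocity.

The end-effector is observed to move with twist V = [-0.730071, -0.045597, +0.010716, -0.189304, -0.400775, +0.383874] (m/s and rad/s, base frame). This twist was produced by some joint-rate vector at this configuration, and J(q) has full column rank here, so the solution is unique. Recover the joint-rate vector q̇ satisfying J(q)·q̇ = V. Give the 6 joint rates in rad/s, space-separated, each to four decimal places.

0.6180 -0.5520 -0.6390 -0.6930 0.9120 -0.5130

o_n = [0.3801, 0.6077, 1.2791]
J₁: ẑ×o_n = [-0.6077, 0.3801, 0.0000], ω = ẑ
J2: z=[0.3420, 0.9397, 0.0000] o=[-0.4698, 0.1710, 0.0000] → [1.2020, -0.4375, -0.6493, 0.3420, 0.9397, 0.0000]
J3: z=[-0.6872, 0.2501, 0.6820] o=[-0.0323, 0.4161, 0.3510] → [0.1015, 0.9190, -0.2348, -0.6872, 0.2501, 0.6820]
J4: z=[-0.2113, 0.8294, -0.5171] o=[0.3361, 0.6809, 0.6251] → [0.5046, 0.1154, -0.0210, -0.2113, 0.8294, -0.5171]
J5: z=[-0.2113, 0.8294, -0.5171] o=[-0.2658, 0.4603, 0.5173] → [0.7080, -0.1730, -0.5668, -0.2113, 0.8294, -0.5171]
J6: z=[0.7668, -0.1874, -0.6139] o=[0.0191, 0.7077, 0.7977] → [-0.1516, -0.5908, -0.0090, 0.7668, -0.1874, -0.6139]
q̇ = J⁺·V = [0.6180, -0.5520, -0.6390, -0.6930, 0.9120, -0.5130]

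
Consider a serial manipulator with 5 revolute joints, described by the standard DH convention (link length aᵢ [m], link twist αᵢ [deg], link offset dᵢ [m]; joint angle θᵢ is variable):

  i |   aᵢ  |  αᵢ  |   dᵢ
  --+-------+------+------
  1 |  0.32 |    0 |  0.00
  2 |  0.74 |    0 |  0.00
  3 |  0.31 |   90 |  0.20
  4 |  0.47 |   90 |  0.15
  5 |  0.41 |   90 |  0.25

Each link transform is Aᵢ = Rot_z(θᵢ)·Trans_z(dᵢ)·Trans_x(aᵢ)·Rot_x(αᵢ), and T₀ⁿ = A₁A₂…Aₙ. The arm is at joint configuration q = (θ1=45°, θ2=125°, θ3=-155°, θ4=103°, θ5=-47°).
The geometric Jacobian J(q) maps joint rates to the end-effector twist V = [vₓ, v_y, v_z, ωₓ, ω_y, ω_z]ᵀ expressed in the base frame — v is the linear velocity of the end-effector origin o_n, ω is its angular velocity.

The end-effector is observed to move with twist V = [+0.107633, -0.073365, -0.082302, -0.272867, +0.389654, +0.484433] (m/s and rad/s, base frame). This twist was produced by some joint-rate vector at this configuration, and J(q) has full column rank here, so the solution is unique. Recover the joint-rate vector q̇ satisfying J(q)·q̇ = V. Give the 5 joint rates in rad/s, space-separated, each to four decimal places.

0.1320 0.4390 -0.0490 -0.4470 -0.1670

o_n = [-0.1694, 0.5992, 0.9866]
J₁: ẑ×o_n = [-0.5992, -0.1694, 0.0000], ω = ẑ
J2: z=[0.0000, 0.0000, 1.0000] o=[0.2263, 0.2263, 0.0000] → [-0.3729, -0.3957, 0.0000, 0.0000, 0.0000, 1.0000]
J3: z=[0.0000, 0.0000, 1.0000] o=[-0.5025, 0.3548, 0.0000] → [-0.2444, 0.3331, 0.0000, 0.0000, 0.0000, 1.0000]
J4: z=[0.2588, -0.9659, 0.0000] o=[-0.2030, 0.4350, 0.2000] → [-0.7598, -0.2036, 0.0750, 0.2588, -0.9659, 0.0000]
J5: z=[0.9412, 0.2522, 0.2250] o=[-0.2663, 0.2628, 0.6580] → [0.0072, -0.2875, 0.2922, 0.9412, 0.2522, 0.2250]
q̇ = J⁺·V = [0.1320, 0.4390, -0.0490, -0.4470, -0.1670]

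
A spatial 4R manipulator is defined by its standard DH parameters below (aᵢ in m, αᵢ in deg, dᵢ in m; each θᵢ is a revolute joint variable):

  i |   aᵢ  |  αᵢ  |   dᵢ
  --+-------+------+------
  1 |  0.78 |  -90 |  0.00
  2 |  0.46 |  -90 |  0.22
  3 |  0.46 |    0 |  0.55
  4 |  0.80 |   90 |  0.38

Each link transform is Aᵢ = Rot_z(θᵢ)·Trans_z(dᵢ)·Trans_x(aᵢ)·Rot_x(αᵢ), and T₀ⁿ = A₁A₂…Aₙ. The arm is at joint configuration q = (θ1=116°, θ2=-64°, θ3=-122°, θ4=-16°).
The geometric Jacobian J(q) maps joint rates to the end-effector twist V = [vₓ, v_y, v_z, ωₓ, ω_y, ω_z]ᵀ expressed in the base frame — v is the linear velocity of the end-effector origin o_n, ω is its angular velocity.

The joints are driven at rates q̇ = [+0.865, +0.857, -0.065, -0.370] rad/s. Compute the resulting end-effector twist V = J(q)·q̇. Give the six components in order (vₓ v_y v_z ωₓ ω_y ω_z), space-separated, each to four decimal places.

-0.1158 -1.9977 -0.8063 -0.5989 -0.7271 1.0557

o_n = [-1.6651, 0.8012, -0.7477]
J₁: ẑ×o_n = [-0.8012, -1.6651, 0.0000], ω = ẑ
J2: z=[-0.8988, -0.4384, 0.0000] o=[-0.3419, 0.7011, 0.0000] → [0.3278, -0.6720, -0.6701, -0.8988, -0.4384, 0.0000]
J3: z=[-0.3940, 0.8078, -0.4384] o=[-0.6281, 0.7859, 0.4134] → [-0.9313, -0.0029, 0.8317, -0.3940, 0.8078, -0.4384]
J4: z=[-0.3940, 0.8078, -0.4384] o=[-1.1485, 0.9631, -0.0468] → [-0.6372, -0.0497, 0.4811, -0.3940, 0.8078, -0.4384]
V = J·q̇ = [-0.1158, -1.9977, -0.8063, -0.5989, -0.7271, 1.0557]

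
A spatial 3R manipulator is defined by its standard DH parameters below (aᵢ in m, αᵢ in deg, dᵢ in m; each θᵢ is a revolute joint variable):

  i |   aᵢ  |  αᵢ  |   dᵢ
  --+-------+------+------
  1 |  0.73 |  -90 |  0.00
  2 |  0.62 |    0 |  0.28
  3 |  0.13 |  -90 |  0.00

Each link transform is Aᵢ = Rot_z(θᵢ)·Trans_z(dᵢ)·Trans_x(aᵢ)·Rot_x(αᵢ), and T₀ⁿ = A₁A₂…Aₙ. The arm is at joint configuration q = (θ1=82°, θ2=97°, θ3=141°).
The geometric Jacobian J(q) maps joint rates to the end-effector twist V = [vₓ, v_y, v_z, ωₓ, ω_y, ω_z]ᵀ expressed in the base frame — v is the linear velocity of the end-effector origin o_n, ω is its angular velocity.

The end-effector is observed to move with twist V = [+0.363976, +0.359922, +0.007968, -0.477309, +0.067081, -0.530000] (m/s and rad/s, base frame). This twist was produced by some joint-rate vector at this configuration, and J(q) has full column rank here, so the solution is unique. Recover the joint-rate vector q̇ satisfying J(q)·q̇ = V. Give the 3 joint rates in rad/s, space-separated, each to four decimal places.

-0.5300 -0.3340 0.8160

o_n = [-0.1958, 0.6188, -0.5051]
J₁: ẑ×o_n = [-0.6188, -0.1958, 0.0000], ω = ẑ
J2: z=[-0.9903, 0.1392, 0.0000] o=[0.1016, 0.7229, 0.0000] → [-0.0703, -0.5002, 0.1444, -0.9903, 0.1392, 0.0000]
J3: z=[-0.9903, 0.1392, 0.0000] o=[-0.1862, 0.6870, -0.6154] → [0.0153, 0.1092, 0.0689, -0.9903, 0.1392, 0.0000]
q̇ = J⁺·V = [-0.5300, -0.3340, 0.8160]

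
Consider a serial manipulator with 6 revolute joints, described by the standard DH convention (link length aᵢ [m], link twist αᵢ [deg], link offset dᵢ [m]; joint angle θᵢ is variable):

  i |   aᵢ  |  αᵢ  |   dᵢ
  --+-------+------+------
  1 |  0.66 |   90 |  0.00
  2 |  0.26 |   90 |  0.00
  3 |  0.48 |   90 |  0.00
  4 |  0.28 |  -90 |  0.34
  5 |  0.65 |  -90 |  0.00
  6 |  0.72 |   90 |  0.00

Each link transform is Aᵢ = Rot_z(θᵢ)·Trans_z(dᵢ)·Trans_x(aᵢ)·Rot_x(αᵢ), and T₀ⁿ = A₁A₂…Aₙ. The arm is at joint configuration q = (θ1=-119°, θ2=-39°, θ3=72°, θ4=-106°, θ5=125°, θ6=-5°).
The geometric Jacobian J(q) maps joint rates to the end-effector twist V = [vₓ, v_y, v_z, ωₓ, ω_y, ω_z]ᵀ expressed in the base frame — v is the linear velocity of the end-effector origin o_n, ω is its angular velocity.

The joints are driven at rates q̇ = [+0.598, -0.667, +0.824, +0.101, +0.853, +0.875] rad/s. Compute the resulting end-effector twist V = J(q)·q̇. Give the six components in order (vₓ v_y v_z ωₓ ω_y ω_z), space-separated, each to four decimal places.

o_n = [-0.8508, 0.2949, -0.1921]
J₁: ẑ×o_n = [-0.2949, -0.8508, 0.0000], ω = ẑ
J2: z=[-0.8746, 0.4848, 0.0000] o=[-0.3200, -0.5772, 0.0000] → [-0.0931, -0.1680, -0.5055, -0.8746, 0.4848, 0.0000]
J3: z=[0.3051, 0.5504, -0.7771] o=[-0.4179, -0.7540, -0.1636] → [0.7994, 0.3451, 0.5583, 0.3051, 0.5504, -0.7771]
J4: z=[-0.0881, -0.7963, -0.5985] o=[-0.8731, -0.6335, -0.2570] → [0.5040, -0.0076, -0.0640, -0.0881, -0.7963, -0.5985]
J5: z=[-0.9956, 0.0896, 0.0273] o=[-0.9120, -1.0717, -0.2363] → [-0.0333, 0.0456, -1.3661, -0.9956, 0.0896, 0.0273]
J6: z=[-0.0244, 0.0334, -0.9991] o=[-0.8532, -0.4247, -0.2161] → [0.7198, -0.0018, -0.0176, -0.0244, 0.0334, -0.9991]
V = J·q̇ = [1.1968, -0.0758, -0.3900, -0.0447, 0.1554, -0.9538]

1.1968 -0.0758 -0.3900 -0.0447 0.1554 -0.9538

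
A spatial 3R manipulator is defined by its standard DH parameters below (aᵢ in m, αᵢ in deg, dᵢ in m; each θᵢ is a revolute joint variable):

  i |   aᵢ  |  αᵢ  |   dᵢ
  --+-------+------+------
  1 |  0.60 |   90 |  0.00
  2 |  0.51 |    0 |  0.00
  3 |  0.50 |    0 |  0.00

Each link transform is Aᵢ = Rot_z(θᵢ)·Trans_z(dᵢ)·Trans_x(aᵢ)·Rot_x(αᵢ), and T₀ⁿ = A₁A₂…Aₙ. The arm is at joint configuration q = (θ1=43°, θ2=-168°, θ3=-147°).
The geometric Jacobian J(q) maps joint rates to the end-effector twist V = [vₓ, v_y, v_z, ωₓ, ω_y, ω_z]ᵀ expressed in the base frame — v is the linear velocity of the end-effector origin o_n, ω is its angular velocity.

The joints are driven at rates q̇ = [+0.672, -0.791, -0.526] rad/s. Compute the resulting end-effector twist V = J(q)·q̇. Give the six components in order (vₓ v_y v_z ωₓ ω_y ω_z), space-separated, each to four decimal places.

0.0708 0.4838 -0.0710 -0.8982 0.9632 0.6720

o_n = [0.3325, 0.3101, 0.2475]
J₁: ẑ×o_n = [-0.3101, 0.3325, 0.0000], ω = ẑ
J2: z=[0.6820, -0.7314, 0.0000] o=[0.4388, 0.4092, 0.0000] → [-0.1810, -0.1688, -0.1453, 0.6820, -0.7314, 0.0000]
J3: z=[0.6820, -0.7314, 0.0000] o=[0.0740, 0.0690, -0.1060] → [-0.2586, -0.2411, 0.3536, 0.6820, -0.7314, 0.0000]
V = J·q̇ = [0.0708, 0.4838, -0.0710, -0.8982, 0.9632, 0.6720]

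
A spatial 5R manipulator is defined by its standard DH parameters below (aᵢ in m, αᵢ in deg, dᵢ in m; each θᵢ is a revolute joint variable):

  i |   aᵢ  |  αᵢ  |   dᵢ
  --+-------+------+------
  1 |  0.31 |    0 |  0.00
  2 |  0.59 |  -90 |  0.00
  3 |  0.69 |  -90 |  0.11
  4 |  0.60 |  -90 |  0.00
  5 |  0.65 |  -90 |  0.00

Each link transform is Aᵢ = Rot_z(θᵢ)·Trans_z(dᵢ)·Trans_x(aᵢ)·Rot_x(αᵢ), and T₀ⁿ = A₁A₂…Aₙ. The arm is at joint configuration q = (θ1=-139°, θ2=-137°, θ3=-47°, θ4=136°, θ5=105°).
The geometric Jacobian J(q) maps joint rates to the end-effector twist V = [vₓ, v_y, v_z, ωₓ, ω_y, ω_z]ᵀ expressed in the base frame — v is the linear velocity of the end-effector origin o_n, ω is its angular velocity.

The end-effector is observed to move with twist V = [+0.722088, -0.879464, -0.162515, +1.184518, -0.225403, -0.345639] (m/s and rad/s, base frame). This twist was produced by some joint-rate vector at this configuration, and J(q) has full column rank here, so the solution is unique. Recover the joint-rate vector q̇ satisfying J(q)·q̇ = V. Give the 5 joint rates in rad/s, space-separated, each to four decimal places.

-0.4000 -0.6870 -0.7110 -0.5790 -0.6820

o_n = [-0.0043, 0.1642, 0.7057]
J₁: ẑ×o_n = [-0.1642, -0.0043, 0.0000], ω = ẑ
J2: z=[0.0000, 0.0000, 1.0000] o=[-0.2340, -0.2034, 0.0000] → [-0.3676, 0.2296, 0.0000, 0.0000, 0.0000, 1.0000]
J3: z=[-0.9945, 0.1045, 0.0000] o=[-0.1723, 0.3834, 0.0000] → [0.0738, 0.7018, 0.2004, -0.9945, 0.1045, 0.0000]
J4: z=[0.0764, 0.7273, -0.6820] o=[-0.2325, 0.8629, 0.5046] → [-0.3303, -0.1710, -0.2194, 0.0764, 0.7273, -0.6820]
J5: z=[-0.7649, -0.3960, -0.5080] o=[0.1512, 0.5266, 0.1890] → [-0.3887, 0.4743, 0.2156, -0.7649, -0.3960, -0.5080]
q̇ = J⁺·V = [-0.4000, -0.6870, -0.7110, -0.5790, -0.6820]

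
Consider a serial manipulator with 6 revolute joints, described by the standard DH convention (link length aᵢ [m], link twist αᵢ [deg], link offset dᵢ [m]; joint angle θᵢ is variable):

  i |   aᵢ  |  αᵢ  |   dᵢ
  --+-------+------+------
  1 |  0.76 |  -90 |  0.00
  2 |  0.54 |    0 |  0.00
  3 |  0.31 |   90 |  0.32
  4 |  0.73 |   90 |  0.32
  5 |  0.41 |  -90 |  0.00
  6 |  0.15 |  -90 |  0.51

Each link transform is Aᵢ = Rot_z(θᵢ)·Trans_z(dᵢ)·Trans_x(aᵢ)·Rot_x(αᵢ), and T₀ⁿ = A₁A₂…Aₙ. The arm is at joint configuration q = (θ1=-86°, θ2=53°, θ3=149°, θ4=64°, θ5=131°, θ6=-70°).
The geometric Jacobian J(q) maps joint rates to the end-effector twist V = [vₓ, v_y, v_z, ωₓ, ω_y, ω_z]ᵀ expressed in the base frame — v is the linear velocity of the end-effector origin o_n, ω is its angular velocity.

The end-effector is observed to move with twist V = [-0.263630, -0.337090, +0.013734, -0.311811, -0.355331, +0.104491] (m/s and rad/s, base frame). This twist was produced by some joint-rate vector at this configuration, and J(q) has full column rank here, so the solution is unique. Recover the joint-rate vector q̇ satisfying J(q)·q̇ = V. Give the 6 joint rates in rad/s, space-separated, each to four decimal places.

-0.3960 -0.3850 0.2790 -0.3630 -0.0080 0.3440

o_n = [0.3332, -0.5159, -0.5700]
J₁: ẑ×o_n = [0.5159, 0.3332, -0.0000], ω = ẑ
J2: z=[0.9976, 0.0698, 0.0000] o=[0.0530, -0.7581, 0.0000] → [-0.0398, 0.5686, 0.2221, 0.9976, 0.0698, 0.0000]
J3: z=[0.9976, 0.0698, 0.0000] o=[0.0757, -1.0823, -0.4313] → [-0.0097, 0.1384, 0.5471, 0.9976, 0.0698, 0.0000]
J4: z=[-0.0261, 0.3737, -0.9272] o=[0.3749, -0.7733, -0.3151] → [0.1434, 0.0320, 0.0089, -0.0261, 0.3737, -0.9272]
J5: z=[-0.4954, 0.8007, 0.3367] o=[1.0003, -0.3120, -0.4920] → [0.0062, -0.2633, 0.6353, -0.4954, 0.8007, 0.3367]
J6: z=[-0.6381, -0.5985, 0.4844] o=[0.7587, -0.3222, -0.8230] → [-0.0577, -0.0446, -0.1311, -0.6381, -0.5985, 0.4844]
q̇ = J⁺·V = [-0.3960, -0.3850, 0.2790, -0.3630, -0.0080, 0.3440]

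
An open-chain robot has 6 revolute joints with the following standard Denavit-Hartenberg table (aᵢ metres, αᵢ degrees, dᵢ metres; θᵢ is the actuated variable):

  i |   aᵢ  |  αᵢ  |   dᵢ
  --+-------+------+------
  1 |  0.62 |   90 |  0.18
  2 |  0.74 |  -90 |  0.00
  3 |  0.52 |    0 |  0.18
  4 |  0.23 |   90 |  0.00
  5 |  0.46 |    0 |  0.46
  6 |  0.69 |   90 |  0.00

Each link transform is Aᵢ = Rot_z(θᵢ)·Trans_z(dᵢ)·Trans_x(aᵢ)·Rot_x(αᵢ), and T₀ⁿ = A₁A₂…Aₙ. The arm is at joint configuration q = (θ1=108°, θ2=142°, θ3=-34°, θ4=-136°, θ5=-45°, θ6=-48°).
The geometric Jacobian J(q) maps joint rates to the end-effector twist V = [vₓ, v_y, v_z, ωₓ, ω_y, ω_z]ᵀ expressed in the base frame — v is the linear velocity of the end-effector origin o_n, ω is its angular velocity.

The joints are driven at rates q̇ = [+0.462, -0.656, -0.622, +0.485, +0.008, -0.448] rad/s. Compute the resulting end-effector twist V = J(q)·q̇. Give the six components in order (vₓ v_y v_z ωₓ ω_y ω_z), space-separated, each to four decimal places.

o_n = [-0.2776, 0.6213, 1.1945]
J₁: ẑ×o_n = [-0.6213, -0.2776, 0.0000], ω = ẑ
J2: z=[0.9511, 0.3090, 0.0000] o=[-0.1916, 0.5897, 0.1800] → [0.3135, -0.9649, 0.0567, 0.9511, 0.3090, 0.0000]
J3: z=[0.1902, -0.5855, -0.7880] o=[-0.0114, 0.0351, 0.6356] → [0.1347, 0.1035, -0.0444, 0.1902, -0.5855, -0.7880]
J4: z=[0.1902, -0.5855, -0.7880] o=[0.4044, -0.3036, 0.7592] → [0.4739, 0.4546, -0.2234, 0.1902, -0.5855, -0.7880]
J5: z=[-0.9789, -0.1742, -0.1069] o=[0.3872, -0.1215, 0.6197] → [-0.0207, 0.6337, -0.8429, -0.9789, -0.1742, -0.1069]
J6: z=[-0.9789, -0.1742, -0.1069] o=[-0.1493, 0.2464, 0.6296] → [-0.0583, 0.5667, -0.3893, -0.9789, -0.1742, -0.1069]
V = J·q̇ = [-0.3207, 0.4120, 0.0498, -0.2192, -0.0459, 0.6170]

-0.3207 0.4120 0.0498 -0.2192 -0.0459 0.6170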